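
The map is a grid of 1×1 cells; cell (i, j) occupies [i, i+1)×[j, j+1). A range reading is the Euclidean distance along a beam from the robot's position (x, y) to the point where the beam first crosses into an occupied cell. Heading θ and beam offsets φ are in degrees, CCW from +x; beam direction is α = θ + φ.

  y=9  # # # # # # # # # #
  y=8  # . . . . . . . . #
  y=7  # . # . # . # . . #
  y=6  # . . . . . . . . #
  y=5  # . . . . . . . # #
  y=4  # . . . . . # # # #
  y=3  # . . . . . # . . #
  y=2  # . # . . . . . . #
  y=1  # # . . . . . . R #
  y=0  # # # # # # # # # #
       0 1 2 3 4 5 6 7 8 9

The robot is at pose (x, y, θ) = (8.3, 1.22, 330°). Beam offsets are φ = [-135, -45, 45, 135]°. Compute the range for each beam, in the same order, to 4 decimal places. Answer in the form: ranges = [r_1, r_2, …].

ranges = [0.8500, 0.2278, 0.7247, 2.8781]

beam 1: φ=-135°, α=195°
  cosα=-0.9659 sinα=-0.2588 | (8,1) | tMaxX 0.3106 tMaxY 0.8500 | tΔX 1.0353 tΔY 3.8637
    t=0.3106 [x] (7,1)
    t=0.8500 [y] (7,0) — stop
  → r_1 = 0.8500
beam 2: φ=-45°, α=285°
  cosα=0.2588 sinα=-0.9659 | (8,1) | tMaxX 2.7046 tMaxY 0.2278 | tΔX 3.8637 tΔY 1.0353
    t=0.2278 [y] (8,0) — stop
  → r_2 = 0.2278
beam 3: φ=45°, α=15°
  cosα=0.9659 sinα=0.2588 | (8,1) | tMaxX 0.7247 tMaxY 3.0137 | tΔX 1.0353 tΔY 3.8637
    t=0.7247 [x] (9,1) — stop
  → r_3 = 0.7247
beam 4: φ=135°, α=105°
  cosα=-0.2588 sinα=0.9659 | (8,1) | tMaxX 1.1591 tMaxY 0.8075 | tΔX 3.8637 tΔY 1.0353
    t=0.8075 [y] (8,2)
    t=1.1591 [x] (7,2)
    t=1.8428 [y] (7,3)
    t=2.8781 [y] (7,4) — stop
  → r_4 = 2.8781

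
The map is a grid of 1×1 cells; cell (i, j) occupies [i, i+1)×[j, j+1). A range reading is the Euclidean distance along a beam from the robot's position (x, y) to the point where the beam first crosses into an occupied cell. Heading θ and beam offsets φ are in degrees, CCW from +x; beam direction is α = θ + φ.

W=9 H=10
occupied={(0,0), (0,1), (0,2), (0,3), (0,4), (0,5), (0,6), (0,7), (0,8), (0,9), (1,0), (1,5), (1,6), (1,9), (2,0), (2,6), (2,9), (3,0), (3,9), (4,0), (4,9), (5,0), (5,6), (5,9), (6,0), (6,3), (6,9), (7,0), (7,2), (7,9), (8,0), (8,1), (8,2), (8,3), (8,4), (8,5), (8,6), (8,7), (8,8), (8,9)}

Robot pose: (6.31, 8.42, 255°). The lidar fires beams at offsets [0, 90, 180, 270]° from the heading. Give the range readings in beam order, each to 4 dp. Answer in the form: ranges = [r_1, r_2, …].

ranges = [1.4701, 1.7496, 0.6005, 2.2409]

beam 1: φ=0°, α=255°
  cosα=-0.2588 sinα=-0.9659 | (6,8) | tMaxX 1.1977 tMaxY 0.4348 | tΔX 3.8637 tΔY 1.0353
    t=0.4348 [y] (6,7)
    t=1.1977 [x] (5,7)
    t=1.4701 [y] (5,6) — stop
  → r_1 = 1.4701
beam 2: φ=90°, α=345°
  cosα=0.9659 sinα=-0.2588 | (6,8) | tMaxX 0.7143 tMaxY 1.6228 | tΔX 1.0353 tΔY 3.8637
    t=0.7143 [x] (7,8)
    t=1.6228 [y] (7,7)
    t=1.7496 [x] (8,7) — stop
  → r_2 = 1.7496
beam 3: φ=180°, α=75°
  cosα=0.2588 sinα=0.9659 | (6,8) | tMaxX 2.6660 tMaxY 0.6005 | tΔX 3.8637 tΔY 1.0353
    t=0.6005 [y] (6,9) — stop
  → r_3 = 0.6005
beam 4: φ=270°, α=165°
  cosα=-0.9659 sinα=0.2588 | (6,8) | tMaxX 0.3209 tMaxY 2.2409 | tΔX 1.0353 tΔY 3.8637
    t=0.3209 [x] (5,8)
    t=1.3562 [x] (4,8)
    t=2.2409 [y] (4,9) — stop
  → r_4 = 2.2409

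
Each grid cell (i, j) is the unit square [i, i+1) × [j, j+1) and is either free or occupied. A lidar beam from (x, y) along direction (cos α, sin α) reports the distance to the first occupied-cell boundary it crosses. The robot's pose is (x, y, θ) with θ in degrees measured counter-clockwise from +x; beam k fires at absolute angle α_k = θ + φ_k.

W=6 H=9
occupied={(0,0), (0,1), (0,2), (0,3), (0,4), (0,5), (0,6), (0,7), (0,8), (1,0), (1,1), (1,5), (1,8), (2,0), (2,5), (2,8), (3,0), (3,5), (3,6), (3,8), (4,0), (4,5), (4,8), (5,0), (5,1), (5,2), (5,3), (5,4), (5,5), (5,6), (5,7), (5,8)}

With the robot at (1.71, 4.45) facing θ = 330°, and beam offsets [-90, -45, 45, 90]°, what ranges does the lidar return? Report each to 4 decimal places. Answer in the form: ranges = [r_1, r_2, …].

ranges = [1.4200, 3.5717, 2.1250, 0.6351]

beam 1: φ=-90°, α=240°
  cosα=-0.5000 sinα=-0.8660 | (1,4) | tMaxX 1.4200 tMaxY 0.5196 | tΔX 2.0000 tΔY 1.1547
    t=0.5196 [y] (1,3)
    t=1.4200 [x] (0,3) — stop
  → r_1 = 1.4200
beam 2: φ=-45°, α=285°
  cosα=0.2588 sinα=-0.9659 | (1,4) | tMaxX 1.1205 tMaxY 0.4659 | tΔX 3.8637 tΔY 1.0353
    t=0.4659 [y] (1,3)
    t=1.1205 [x] (2,3)
    t=1.5012 [y] (2,2)
    t=2.5364 [y] (2,1)
    t=3.5717 [y] (2,0) — stop
  → r_2 = 3.5717
beam 3: φ=45°, α=15°
  cosα=0.9659 sinα=0.2588 | (1,4) | tMaxX 0.3002 tMaxY 2.1250 | tΔX 1.0353 tΔY 3.8637
    t=0.3002 [x] (2,4)
    t=1.3355 [x] (3,4)
    t=2.1250 [y] (3,5) — stop
  → r_3 = 2.1250
beam 4: φ=90°, α=60°
  cosα=0.5000 sinα=0.8660 | (1,4) | tMaxX 0.5800 tMaxY 0.6351 | tΔX 2.0000 tΔY 1.1547
    t=0.5800 [x] (2,4)
    t=0.6351 [y] (2,5) — stop
  → r_4 = 0.6351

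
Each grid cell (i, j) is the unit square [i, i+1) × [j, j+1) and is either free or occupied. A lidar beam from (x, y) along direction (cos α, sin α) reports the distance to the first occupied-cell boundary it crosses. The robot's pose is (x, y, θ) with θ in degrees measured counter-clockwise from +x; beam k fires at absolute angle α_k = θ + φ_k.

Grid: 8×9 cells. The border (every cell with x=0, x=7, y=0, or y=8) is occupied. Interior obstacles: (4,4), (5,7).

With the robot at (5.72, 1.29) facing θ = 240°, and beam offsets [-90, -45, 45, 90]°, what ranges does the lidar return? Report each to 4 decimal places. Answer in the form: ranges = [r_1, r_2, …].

beam 1: φ=-90°, α=150°
  dir = (cos 150°, sin 150°) = (-0.8660, 0.5000); from cell (5,1)
  next x-line at t=0.8314, next y-line at t=1.4200; Δt_x=1.1547, Δt_y=2.0000
    x: enter (4,1) at t=0.8314
    y: enter (4,2) at t=1.4200
    x: enter (3,2) at t=1.9861
    x: enter (2,2) at t=3.1408
    y: enter (2,3) at t=3.4200
    x: enter (1,3) at t=4.2955
    y: enter (1,4) at t=5.4200
    x: enter (0,4) at t=5.4502 ← occupied
  → r_1 = 5.4502
beam 2: φ=-45°, α=195°
  dir = (cos 195°, sin 195°) = (-0.9659, -0.2588); from cell (5,1)
  next x-line at t=0.7454, next y-line at t=1.1205; Δt_x=1.0353, Δt_y=3.8637
    x: enter (4,1) at t=0.7454
    y: enter (4,0) at t=1.1205 ← occupied
  → r_2 = 1.1205
beam 3: φ=45°, α=285°
  dir = (cos 285°, sin 285°) = (0.2588, -0.9659); from cell (5,1)
  next x-line at t=1.0818, next y-line at t=0.3002; Δt_x=3.8637, Δt_y=1.0353
    y: enter (5,0) at t=0.3002 ← occupied
  → r_3 = 0.3002
beam 4: φ=90°, α=330°
  dir = (cos 330°, sin 330°) = (0.8660, -0.5000); from cell (5,1)
  next x-line at t=0.3233, next y-line at t=0.5800; Δt_x=1.1547, Δt_y=2.0000
    x: enter (6,1) at t=0.3233
    y: enter (6,0) at t=0.5800 ← occupied
  → r_4 = 0.5800

ranges = [5.4502, 1.1205, 0.3002, 0.5800]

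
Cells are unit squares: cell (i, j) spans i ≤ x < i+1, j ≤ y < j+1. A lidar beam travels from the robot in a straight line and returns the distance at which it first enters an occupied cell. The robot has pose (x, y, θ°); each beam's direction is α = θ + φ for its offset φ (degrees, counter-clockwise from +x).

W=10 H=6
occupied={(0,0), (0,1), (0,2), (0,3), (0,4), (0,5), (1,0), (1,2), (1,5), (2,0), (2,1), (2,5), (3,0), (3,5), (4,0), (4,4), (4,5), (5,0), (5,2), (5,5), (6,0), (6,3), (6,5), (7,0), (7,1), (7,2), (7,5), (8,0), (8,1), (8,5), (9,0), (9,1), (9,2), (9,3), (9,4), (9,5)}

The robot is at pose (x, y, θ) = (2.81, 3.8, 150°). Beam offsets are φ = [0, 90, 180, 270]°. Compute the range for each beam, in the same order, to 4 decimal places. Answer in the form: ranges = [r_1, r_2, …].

ranges = [2.0900, 1.6200, 2.5288, 1.3856]

beam 1: φ=0°, α=150°
  dir = (cos 150°, sin 150°) = (-0.8660, 0.5000); from cell (2,3)
  next x-line at t=0.9353, next y-line at t=0.4000; Δt_x=1.1547, Δt_y=2.0000
    y: enter (2,4) at t=0.4000
    x: enter (1,4) at t=0.9353
    x: enter (0,4) at t=2.0900 ← occupied
  → r_1 = 2.0900
beam 2: φ=90°, α=240°
  dir = (cos 240°, sin 240°) = (-0.5000, -0.8660); from cell (2,3)
  next x-line at t=1.6200, next y-line at t=0.9238; Δt_x=2.0000, Δt_y=1.1547
    y: enter (2,2) at t=0.9238
    x: enter (1,2) at t=1.6200 ← occupied
  → r_2 = 1.6200
beam 3: φ=180°, α=330°
  dir = (cos 330°, sin 330°) = (0.8660, -0.5000); from cell (2,3)
  next x-line at t=0.2194, next y-line at t=1.6000; Δt_x=1.1547, Δt_y=2.0000
    x: enter (3,3) at t=0.2194
    x: enter (4,3) at t=1.3741
    y: enter (4,2) at t=1.6000
    x: enter (5,2) at t=2.5288 ← occupied
  → r_3 = 2.5288
beam 4: φ=270°, α=60°
  dir = (cos 60°, sin 60°) = (0.5000, 0.8660); from cell (2,3)
  next x-line at t=0.3800, next y-line at t=0.2309; Δt_x=2.0000, Δt_y=1.1547
    y: enter (2,4) at t=0.2309
    x: enter (3,4) at t=0.3800
    y: enter (3,5) at t=1.3856 ← occupied
  → r_4 = 1.3856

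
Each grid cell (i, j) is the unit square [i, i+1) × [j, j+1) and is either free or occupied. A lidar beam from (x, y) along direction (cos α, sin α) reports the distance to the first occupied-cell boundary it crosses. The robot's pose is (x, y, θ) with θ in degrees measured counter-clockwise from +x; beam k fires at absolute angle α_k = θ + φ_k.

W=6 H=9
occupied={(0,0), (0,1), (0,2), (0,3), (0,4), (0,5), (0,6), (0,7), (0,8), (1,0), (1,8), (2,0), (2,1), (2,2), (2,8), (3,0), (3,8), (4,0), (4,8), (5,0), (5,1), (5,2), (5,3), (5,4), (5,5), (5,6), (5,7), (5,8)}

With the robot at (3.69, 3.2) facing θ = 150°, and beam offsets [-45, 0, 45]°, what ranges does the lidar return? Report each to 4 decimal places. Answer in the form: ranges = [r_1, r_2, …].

beam 1: φ=-45°, α=105°
  cosα=-0.2588 sinα=0.9659 | (3,3) | tMaxX 2.6660 tMaxY 0.8282 | tΔX 3.8637 tΔY 1.0353
    t=0.8282 [y] (3,4)
    t=1.8635 [y] (3,5)
    t=2.6660 [x] (2,5)
    t=2.8988 [y] (2,6)
    t=3.9340 [y] (2,7)
    t=4.9693 [y] (2,8) — stop
  → r_1 = 4.9693
beam 2: φ=0°, α=150°
  cosα=-0.8660 sinα=0.5000 | (3,3) | tMaxX 0.7967 tMaxY 1.6000 | tΔX 1.1547 tΔY 2.0000
    t=0.7967 [x] (2,3)
    t=1.6000 [y] (2,4)
    t=1.9514 [x] (1,4)
    t=3.1061 [x] (0,4) — stop
  → r_2 = 3.1061
beam 3: φ=45°, α=195°
  cosα=-0.9659 sinα=-0.2588 | (3,3) | tMaxX 0.7143 tMaxY 0.7727 | tΔX 1.0353 tΔY 3.8637
    t=0.7143 [x] (2,3)
    t=0.7727 [y] (2,2) — stop
  → r_3 = 0.7727

ranges = [4.9693, 3.1061, 0.7727]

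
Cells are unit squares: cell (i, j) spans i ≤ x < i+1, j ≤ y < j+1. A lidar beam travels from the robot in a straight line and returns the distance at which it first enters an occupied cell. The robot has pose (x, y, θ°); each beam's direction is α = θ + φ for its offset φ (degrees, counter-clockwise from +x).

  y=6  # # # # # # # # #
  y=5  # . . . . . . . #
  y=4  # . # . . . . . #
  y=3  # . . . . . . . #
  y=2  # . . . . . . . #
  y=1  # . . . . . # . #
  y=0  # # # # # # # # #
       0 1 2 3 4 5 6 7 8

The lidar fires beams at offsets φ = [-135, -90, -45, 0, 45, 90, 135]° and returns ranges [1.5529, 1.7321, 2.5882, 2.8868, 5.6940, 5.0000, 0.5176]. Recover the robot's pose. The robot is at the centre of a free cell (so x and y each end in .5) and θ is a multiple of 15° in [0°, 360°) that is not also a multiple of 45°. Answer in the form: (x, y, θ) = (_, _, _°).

Enumerate (i+0.5, j+0.5, θ) over the 33 free cells and 16 admissible headings. For each, cast all 7 beams and compare to the given ranges.
  (5.5, 2.5, 300°): beam 1 = 4.6587 ≠ 1.5529 ✗
  (4.5, 3.5, 210°): beam 1 = 2.5882 ≠ 1.5529 ✗
  (4.5, 4.5, 300°): beam 2 = 4.0415 ≠ 1.7321 ✗
  (6.5, 3.5, 345°): beam 1 = 5.0000 ≠ 1.5529 ✗
  (4.5, 5.5, 240°): beam 1 = 0.5176 ≠ 1.5529 ✗
  …
  (2.5, 3.5, 300°): r_1=1.5529, r_2=1.7321, r_3=2.5882, r_4=2.8868, r_5=5.6940, r_6=5.0000, r_7=0.5176 — all match ✓
No second candidate reproduces the full scan.

(x, y, θ) = (2.5, 3.5, 300°)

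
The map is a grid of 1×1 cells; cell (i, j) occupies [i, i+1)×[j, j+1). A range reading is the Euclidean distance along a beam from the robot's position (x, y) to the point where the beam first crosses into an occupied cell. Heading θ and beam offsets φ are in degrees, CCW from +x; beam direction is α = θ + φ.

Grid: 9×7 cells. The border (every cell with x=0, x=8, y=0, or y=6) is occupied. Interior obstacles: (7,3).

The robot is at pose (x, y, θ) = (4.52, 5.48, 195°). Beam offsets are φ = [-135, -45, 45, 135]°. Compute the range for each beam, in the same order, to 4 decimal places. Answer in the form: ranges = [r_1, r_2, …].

ranges = [0.6004, 1.0400, 5.1731, 2.9600]

beam 1: φ=-135°, α=60°
  dir = (cos 60°, sin 60°) = (0.5000, 0.8660); from cell (4,5)
  next x-line at t=0.9600, next y-line at t=0.6004; Δt_x=2.0000, Δt_y=1.1547
    y: enter (4,6) at t=0.6004 ← occupied
  → r_1 = 0.6004
beam 2: φ=-45°, α=150°
  dir = (cos 150°, sin 150°) = (-0.8660, 0.5000); from cell (4,5)
  next x-line at t=0.6004, next y-line at t=1.0400; Δt_x=1.1547, Δt_y=2.0000
    x: enter (3,5) at t=0.6004
    y: enter (3,6) at t=1.0400 ← occupied
  → r_2 = 1.0400
beam 3: φ=45°, α=240°
  dir = (cos 240°, sin 240°) = (-0.5000, -0.8660); from cell (4,5)
  next x-line at t=1.0400, next y-line at t=0.5543; Δt_x=2.0000, Δt_y=1.1547
    y: enter (4,4) at t=0.5543
    x: enter (3,4) at t=1.0400
    y: enter (3,3) at t=1.7090
    y: enter (3,2) at t=2.8637
    x: enter (2,2) at t=3.0400
    y: enter (2,1) at t=4.0184
    x: enter (1,1) at t=5.0400
    y: enter (1,0) at t=5.1731 ← occupied
  → r_3 = 5.1731
beam 4: φ=135°, α=330°
  dir = (cos 330°, sin 330°) = (0.8660, -0.5000); from cell (4,5)
  next x-line at t=0.5543, next y-line at t=0.9600; Δt_x=1.1547, Δt_y=2.0000
    x: enter (5,5) at t=0.5543
    y: enter (5,4) at t=0.9600
    x: enter (6,4) at t=1.7090
    x: enter (7,4) at t=2.8637
    y: enter (7,3) at t=2.9600 ← occupied
  → r_4 = 2.9600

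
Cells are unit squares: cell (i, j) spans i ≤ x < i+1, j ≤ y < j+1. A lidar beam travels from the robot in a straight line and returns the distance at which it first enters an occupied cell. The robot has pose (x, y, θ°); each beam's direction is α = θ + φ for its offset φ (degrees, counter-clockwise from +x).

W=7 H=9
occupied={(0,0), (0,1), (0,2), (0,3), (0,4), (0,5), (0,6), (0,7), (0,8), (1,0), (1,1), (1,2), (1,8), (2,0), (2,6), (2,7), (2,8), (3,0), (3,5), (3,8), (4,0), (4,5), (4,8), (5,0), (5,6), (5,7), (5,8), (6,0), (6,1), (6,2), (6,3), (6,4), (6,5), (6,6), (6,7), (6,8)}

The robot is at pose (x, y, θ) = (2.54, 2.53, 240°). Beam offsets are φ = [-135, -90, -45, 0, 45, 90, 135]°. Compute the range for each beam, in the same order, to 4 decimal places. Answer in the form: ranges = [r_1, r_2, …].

beam 1: φ=-135°, α=105°
  d=(-0.2588,0.9659)  start (2,2)  tX=2.0864 tY=0.4866  stride 1/|dx|=3.8637 1/|dy|=1.0353
    cross y-line → (2,3), t=0.4866
    cross y-line → (2,4), t=1.5219
    cross x-line → (1,4), t=2.0864
    cross y-line → (1,5), t=2.5571
    cross y-line → (1,6), t=3.5924
    cross y-line → (1,7), t=4.6277
    cross y-line → (1,8), t=5.6630 (wall)
  → r_1 = 5.6630
beam 2: φ=-90°, α=150°
  d=(-0.8660,0.5000)  start (2,2)  tX=0.6235 tY=0.9400  stride 1/|dx|=1.1547 1/|dy|=2.0000
    cross x-line → (1,2), t=0.6235 (wall)
  → r_2 = 0.6235
beam 3: φ=-45°, α=195°
  d=(-0.9659,-0.2588)  start (2,2)  tX=0.5590 tY=2.0478  stride 1/|dx|=1.0353 1/|dy|=3.8637
    cross x-line → (1,2), t=0.5590 (wall)
  → r_3 = 0.5590
beam 4: φ=0°, α=240°
  d=(-0.5000,-0.8660)  start (2,2)  tX=1.0800 tY=0.6120  stride 1/|dx|=2.0000 1/|dy|=1.1547
    cross y-line → (2,1), t=0.6120
    cross x-line → (1,1), t=1.0800 (wall)
  → r_4 = 1.0800
beam 5: φ=45°, α=285°
  d=(0.2588,-0.9659)  start (2,2)  tX=1.7773 tY=0.5487  stride 1/|dx|=3.8637 1/|dy|=1.0353
    cross y-line → (2,1), t=0.5487
    cross y-line → (2,0), t=1.5840 (wall)
  → r_5 = 1.5840
beam 6: φ=90°, α=330°
  d=(0.8660,-0.5000)  start (2,2)  tX=0.5312 tY=1.0600  stride 1/|dx|=1.1547 1/|dy|=2.0000
    cross x-line → (3,2), t=0.5312
    cross y-line → (3,1), t=1.0600
    cross x-line → (4,1), t=1.6859
    cross x-line → (5,1), t=2.8406
    cross y-line → (5,0), t=3.0600 (wall)
  → r_6 = 3.0600
beam 7: φ=135°, α=15°
  d=(0.9659,0.2588)  start (2,2)  tX=0.4762 tY=1.8159  stride 1/|dx|=1.0353 1/|dy|=3.8637
    cross x-line → (3,2), t=0.4762
    cross x-line → (4,2), t=1.5115
    cross y-line → (4,3), t=1.8159
    cross x-line → (5,3), t=2.5468
    cross x-line → (6,3), t=3.5821 (wall)
  → r_7 = 3.5821

ranges = [5.6630, 0.6235, 0.5590, 1.0800, 1.5840, 3.0600, 3.5821]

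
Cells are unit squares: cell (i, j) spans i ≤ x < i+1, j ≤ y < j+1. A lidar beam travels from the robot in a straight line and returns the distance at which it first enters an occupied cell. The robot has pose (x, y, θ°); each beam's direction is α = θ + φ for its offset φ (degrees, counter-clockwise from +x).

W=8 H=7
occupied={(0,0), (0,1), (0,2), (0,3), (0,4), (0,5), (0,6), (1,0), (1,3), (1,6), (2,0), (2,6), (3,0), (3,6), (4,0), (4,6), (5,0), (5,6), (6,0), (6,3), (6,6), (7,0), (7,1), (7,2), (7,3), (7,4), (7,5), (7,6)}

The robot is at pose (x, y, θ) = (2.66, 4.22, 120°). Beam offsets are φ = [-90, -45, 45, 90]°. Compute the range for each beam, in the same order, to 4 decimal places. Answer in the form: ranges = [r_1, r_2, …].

ranges = [3.5600, 1.8428, 1.7186, 0.7621]

beam 1: φ=-90°, α=30°
  dir = (cos 30°, sin 30°) = (0.8660, 0.5000); from cell (2,4)
  next x-line at t=0.3926, next y-line at t=1.5600; Δt_x=1.1547, Δt_y=2.0000
    x: enter (3,4) at t=0.3926
    x: enter (4,4) at t=1.5473
    y: enter (4,5) at t=1.5600
    x: enter (5,5) at t=2.7020
    y: enter (5,6) at t=3.5600 ← occupied
  → r_1 = 3.5600
beam 2: φ=-45°, α=75°
  dir = (cos 75°, sin 75°) = (0.2588, 0.9659); from cell (2,4)
  next x-line at t=1.3137, next y-line at t=0.8075; Δt_x=3.8637, Δt_y=1.0353
    y: enter (2,5) at t=0.8075
    x: enter (3,5) at t=1.3137
    y: enter (3,6) at t=1.8428 ← occupied
  → r_2 = 1.8428
beam 3: φ=45°, α=165°
  dir = (cos 165°, sin 165°) = (-0.9659, 0.2588); from cell (2,4)
  next x-line at t=0.6833, next y-line at t=3.0137; Δt_x=1.0353, Δt_y=3.8637
    x: enter (1,4) at t=0.6833
    x: enter (0,4) at t=1.7186 ← occupied
  → r_3 = 1.7186
beam 4: φ=90°, α=210°
  dir = (cos 210°, sin 210°) = (-0.8660, -0.5000); from cell (2,4)
  next x-line at t=0.7621, next y-line at t=0.4400; Δt_x=1.1547, Δt_y=2.0000
    y: enter (2,3) at t=0.4400
    x: enter (1,3) at t=0.7621 ← occupied
  → r_4 = 0.7621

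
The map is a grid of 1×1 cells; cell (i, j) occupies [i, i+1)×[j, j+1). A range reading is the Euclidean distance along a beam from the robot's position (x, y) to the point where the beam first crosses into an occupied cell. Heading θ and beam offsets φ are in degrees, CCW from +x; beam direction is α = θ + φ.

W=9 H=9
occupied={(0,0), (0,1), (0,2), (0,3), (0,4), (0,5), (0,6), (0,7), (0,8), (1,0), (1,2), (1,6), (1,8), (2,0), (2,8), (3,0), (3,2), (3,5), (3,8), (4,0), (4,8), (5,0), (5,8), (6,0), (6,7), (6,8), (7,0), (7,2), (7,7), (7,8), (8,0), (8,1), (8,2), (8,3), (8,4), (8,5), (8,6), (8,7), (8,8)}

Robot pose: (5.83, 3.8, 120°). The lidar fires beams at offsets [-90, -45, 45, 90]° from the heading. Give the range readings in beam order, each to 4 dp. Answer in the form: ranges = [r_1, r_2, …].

ranges = [2.5057, 3.3129, 5.0004, 2.1131]

beam 1: φ=-90°, α=30°
  d=(0.8660,0.5000)  start (5,3)  tX=0.1963 tY=0.4000  stride 1/|dx|=1.1547 1/|dy|=2.0000
    cross x-line → (6,3), t=0.1963
    cross y-line → (6,4), t=0.4000
    cross x-line → (7,4), t=1.3510
    cross y-line → (7,5), t=2.4000
    cross x-line → (8,5), t=2.5057 (wall)
  → r_1 = 2.5057
beam 2: φ=-45°, α=75°
  d=(0.2588,0.9659)  start (5,3)  tX=0.6568 tY=0.2071  stride 1/|dx|=3.8637 1/|dy|=1.0353
    cross y-line → (5,4), t=0.2071
    cross x-line → (6,4), t=0.6568
    cross y-line → (6,5), t=1.2423
    cross y-line → (6,6), t=2.2776
    cross y-line → (6,7), t=3.3129 (wall)
  → r_2 = 3.3129
beam 3: φ=45°, α=165°
  d=(-0.9659,0.2588)  start (5,3)  tX=0.8593 tY=0.7727  stride 1/|dx|=1.0353 1/|dy|=3.8637
    cross y-line → (5,4), t=0.7727
    cross x-line → (4,4), t=0.8593
    cross x-line → (3,4), t=1.8946
    cross x-line → (2,4), t=2.9298
    cross x-line → (1,4), t=3.9651
    cross y-line → (1,5), t=4.6364
    cross x-line → (0,5), t=5.0004 (wall)
  → r_3 = 5.0004
beam 4: φ=90°, α=210°
  d=(-0.8660,-0.5000)  start (5,3)  tX=0.9584 tY=1.6000  stride 1/|dx|=1.1547 1/|dy|=2.0000
    cross x-line → (4,3), t=0.9584
    cross y-line → (4,2), t=1.6000
    cross x-line → (3,2), t=2.1131 (wall)
  → r_4 = 2.1131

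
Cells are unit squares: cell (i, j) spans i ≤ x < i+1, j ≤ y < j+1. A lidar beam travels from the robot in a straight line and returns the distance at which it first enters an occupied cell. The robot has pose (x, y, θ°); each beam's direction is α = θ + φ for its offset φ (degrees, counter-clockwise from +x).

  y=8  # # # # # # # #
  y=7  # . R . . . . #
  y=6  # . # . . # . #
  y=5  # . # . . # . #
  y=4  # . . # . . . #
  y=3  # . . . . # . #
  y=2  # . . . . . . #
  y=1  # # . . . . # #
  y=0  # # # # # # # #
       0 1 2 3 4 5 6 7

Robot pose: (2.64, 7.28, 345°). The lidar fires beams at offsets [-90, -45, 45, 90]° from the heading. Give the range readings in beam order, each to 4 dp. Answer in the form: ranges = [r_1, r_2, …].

beam 1: φ=-90°, α=255°
  dir = (cos 255°, sin 255°) = (-0.2588, -0.9659); from cell (2,7)
  next x-line at t=2.4728, next y-line at t=0.2899; Δt_x=3.8637, Δt_y=1.0353
    y: enter (2,6) at t=0.2899 ← occupied
  → r_1 = 0.2899
beam 2: φ=-45°, α=300°
  dir = (cos 300°, sin 300°) = (0.5000, -0.8660); from cell (2,7)
  next x-line at t=0.7200, next y-line at t=0.3233; Δt_x=2.0000, Δt_y=1.1547
    y: enter (2,6) at t=0.3233 ← occupied
  → r_2 = 0.3233
beam 3: φ=45°, α=30°
  dir = (cos 30°, sin 30°) = (0.8660, 0.5000); from cell (2,7)
  next x-line at t=0.4157, next y-line at t=1.4400; Δt_x=1.1547, Δt_y=2.0000
    x: enter (3,7) at t=0.4157
    y: enter (3,8) at t=1.4400 ← occupied
  → r_3 = 1.4400
beam 4: φ=90°, α=75°
  dir = (cos 75°, sin 75°) = (0.2588, 0.9659); from cell (2,7)
  next x-line at t=1.3909, next y-line at t=0.7454; Δt_x=3.8637, Δt_y=1.0353
    y: enter (2,8) at t=0.7454 ← occupied
  → r_4 = 0.7454

ranges = [0.2899, 0.3233, 1.4400, 0.7454]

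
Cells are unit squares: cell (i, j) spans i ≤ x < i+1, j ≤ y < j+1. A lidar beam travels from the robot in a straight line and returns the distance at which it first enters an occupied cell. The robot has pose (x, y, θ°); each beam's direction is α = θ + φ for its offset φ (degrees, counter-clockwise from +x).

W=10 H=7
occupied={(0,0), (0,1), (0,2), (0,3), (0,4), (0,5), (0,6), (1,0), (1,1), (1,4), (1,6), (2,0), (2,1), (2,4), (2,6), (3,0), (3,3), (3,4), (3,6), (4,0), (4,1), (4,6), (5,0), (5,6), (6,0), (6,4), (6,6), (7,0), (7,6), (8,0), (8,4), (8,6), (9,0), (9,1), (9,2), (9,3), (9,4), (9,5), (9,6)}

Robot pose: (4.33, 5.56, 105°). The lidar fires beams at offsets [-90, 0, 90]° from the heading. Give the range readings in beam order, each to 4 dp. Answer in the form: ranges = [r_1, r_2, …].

beam 1: φ=-90°, α=15°
  direction (0.9659, 0.2588); cell (4,5); t to first gridline: x 0.6936, y 1.7000 (then +1.0353 / +3.8637)
    (5,5) via x @ 0.6936
    (5,6) via y @ 1.7000  # hit
  → r_1 = 1.7000
beam 2: φ=0°, α=105°
  direction (-0.2588, 0.9659); cell (4,5); t to first gridline: x 1.2750, y 0.4555 (then +3.8637 / +1.0353)
    (4,6) via y @ 0.4555  # hit
  → r_2 = 0.4555
beam 3: φ=90°, α=195°
  direction (-0.9659, -0.2588); cell (4,5); t to first gridline: x 0.3416, y 2.1637 (then +1.0353 / +3.8637)
    (3,5) via x @ 0.3416
    (2,5) via x @ 1.3769
    (2,4) via y @ 2.1637  # hit
  → r_3 = 2.1637

ranges = [1.7000, 0.4555, 2.1637]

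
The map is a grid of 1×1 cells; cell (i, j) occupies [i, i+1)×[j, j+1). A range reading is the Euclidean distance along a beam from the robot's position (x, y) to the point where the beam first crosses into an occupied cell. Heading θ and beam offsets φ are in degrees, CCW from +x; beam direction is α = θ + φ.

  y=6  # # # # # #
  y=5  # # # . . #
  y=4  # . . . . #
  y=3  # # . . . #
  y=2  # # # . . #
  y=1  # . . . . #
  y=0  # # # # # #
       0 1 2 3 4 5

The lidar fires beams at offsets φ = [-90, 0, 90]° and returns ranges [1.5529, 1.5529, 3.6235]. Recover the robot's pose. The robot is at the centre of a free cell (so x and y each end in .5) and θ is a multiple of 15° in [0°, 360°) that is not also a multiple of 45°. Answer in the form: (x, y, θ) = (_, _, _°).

Enumerate (i+0.5, j+0.5, θ) over the 15 free cells and 16 admissible headings. For each, cast all 3 beams and compare to the given ranges.
  (4.5, 5.5, 330°): beam 1 = 3.0000 ≠ 1.5529 ✗
  (4.5, 4.5, 300°): beam 1 = 2.8868 ≠ 1.5529 ✗
  (4.5, 3.5, 210°): beam 1 = 2.8868 ≠ 1.5529 ✗
  (2.5, 1.5, 210°): beam 1 = 0.5774 ≠ 1.5529 ✗
  …
  (3.5, 2.5, 345°): r_1=1.5529, r_2=1.5529, r_3=3.6235 — all match ✓
No second candidate reproduces the full scan.

(x, y, θ) = (3.5, 2.5, 345°)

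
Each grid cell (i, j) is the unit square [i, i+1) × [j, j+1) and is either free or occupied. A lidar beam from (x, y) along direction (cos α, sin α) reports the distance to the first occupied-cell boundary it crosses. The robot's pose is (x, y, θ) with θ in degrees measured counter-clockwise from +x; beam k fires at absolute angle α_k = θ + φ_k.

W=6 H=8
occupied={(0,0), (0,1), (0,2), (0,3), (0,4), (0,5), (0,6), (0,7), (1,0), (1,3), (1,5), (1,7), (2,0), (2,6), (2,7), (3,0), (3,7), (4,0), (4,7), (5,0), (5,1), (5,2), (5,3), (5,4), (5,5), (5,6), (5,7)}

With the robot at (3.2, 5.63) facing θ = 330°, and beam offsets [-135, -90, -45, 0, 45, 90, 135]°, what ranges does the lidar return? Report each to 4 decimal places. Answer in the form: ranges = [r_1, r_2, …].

beam 1: φ=-135°, α=195°
  dir = (cos 195°, sin 195°) = (-0.9659, -0.2588); from cell (3,5)
  next x-line at t=0.2071, next y-line at t=2.4341; Δt_x=1.0353, Δt_y=3.8637
    x: enter (2,5) at t=0.2071
    x: enter (1,5) at t=1.2423 ← occupied
  → r_1 = 1.2423
beam 2: φ=-90°, α=240°
  dir = (cos 240°, sin 240°) = (-0.5000, -0.8660); from cell (3,5)
  next x-line at t=0.4000, next y-line at t=0.7275; Δt_x=2.0000, Δt_y=1.1547
    x: enter (2,5) at t=0.4000
    y: enter (2,4) at t=0.7275
    y: enter (2,3) at t=1.8822
    x: enter (1,3) at t=2.4000 ← occupied
  → r_2 = 2.4000
beam 3: φ=-45°, α=285°
  dir = (cos 285°, sin 285°) = (0.2588, -0.9659); from cell (3,5)
  next x-line at t=3.0910, next y-line at t=0.6522; Δt_x=3.8637, Δt_y=1.0353
    y: enter (3,4) at t=0.6522
    y: enter (3,3) at t=1.6875
    y: enter (3,2) at t=2.7228
    x: enter (4,2) at t=3.0910
    y: enter (4,1) at t=3.7581
    y: enter (4,0) at t=4.7933 ← occupied
  → r_3 = 4.7933
beam 4: φ=0°, α=330°
  dir = (cos 330°, sin 330°) = (0.8660, -0.5000); from cell (3,5)
  next x-line at t=0.9238, next y-line at t=1.2600; Δt_x=1.1547, Δt_y=2.0000
    x: enter (4,5) at t=0.9238
    y: enter (4,4) at t=1.2600
    x: enter (5,4) at t=2.0785 ← occupied
  → r_4 = 2.0785
beam 5: φ=45°, α=15°
  dir = (cos 15°, sin 15°) = (0.9659, 0.2588); from cell (3,5)
  next x-line at t=0.8282, next y-line at t=1.4296; Δt_x=1.0353, Δt_y=3.8637
    x: enter (4,5) at t=0.8282
    y: enter (4,6) at t=1.4296
    x: enter (5,6) at t=1.8635 ← occupied
  → r_5 = 1.8635
beam 6: φ=90°, α=60°
  dir = (cos 60°, sin 60°) = (0.5000, 0.8660); from cell (3,5)
  next x-line at t=1.6000, next y-line at t=0.4272; Δt_x=2.0000, Δt_y=1.1547
    y: enter (3,6) at t=0.4272
    y: enter (3,7) at t=1.5819 ← occupied
  → r_6 = 1.5819
beam 7: φ=135°, α=105°
  dir = (cos 105°, sin 105°) = (-0.2588, 0.9659); from cell (3,5)
  next x-line at t=0.7727, next y-line at t=0.3831; Δt_x=3.8637, Δt_y=1.0353
    y: enter (3,6) at t=0.3831
    x: enter (2,6) at t=0.7727 ← occupied
  → r_7 = 0.7727

ranges = [1.2423, 2.4000, 4.7933, 2.0785, 1.8635, 1.5819, 0.7727]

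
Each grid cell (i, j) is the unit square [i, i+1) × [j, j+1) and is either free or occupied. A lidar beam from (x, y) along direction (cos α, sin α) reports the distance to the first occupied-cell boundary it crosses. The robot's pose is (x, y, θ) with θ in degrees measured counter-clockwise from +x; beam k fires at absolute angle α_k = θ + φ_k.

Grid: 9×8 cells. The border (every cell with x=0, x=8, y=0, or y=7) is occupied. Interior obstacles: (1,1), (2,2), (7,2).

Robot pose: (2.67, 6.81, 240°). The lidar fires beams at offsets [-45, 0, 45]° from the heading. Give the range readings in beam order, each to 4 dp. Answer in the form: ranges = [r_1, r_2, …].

ranges = [1.7289, 3.3400, 6.0150]

beam 1: φ=-45°, α=195°
  cosα=-0.9659 sinα=-0.2588 | (2,6) | tMaxX 0.6936 tMaxY 3.1296 | tΔX 1.0353 tΔY 3.8637
    t=0.6936 [x] (1,6)
    t=1.7289 [x] (0,6) — stop
  → r_1 = 1.7289
beam 2: φ=0°, α=240°
  cosα=-0.5000 sinα=-0.8660 | (2,6) | tMaxX 1.3400 tMaxY 0.9353 | tΔX 2.0000 tΔY 1.1547
    t=0.9353 [y] (2,5)
    t=1.3400 [x] (1,5)
    t=2.0900 [y] (1,4)
    t=3.2447 [y] (1,3)
    t=3.3400 [x] (0,3) — stop
  → r_2 = 3.3400
beam 3: φ=45°, α=285°
  cosα=0.2588 sinα=-0.9659 | (2,6) | tMaxX 1.2750 tMaxY 0.8386 | tΔX 3.8637 tΔY 1.0353
    t=0.8386 [y] (2,5)
    t=1.2750 [x] (3,5)
    t=1.8738 [y] (3,4)
    t=2.9091 [y] (3,3)
    t=3.9444 [y] (3,2)
    t=4.9797 [y] (3,1)
    t=5.1387 [x] (4,1)
    t=6.0150 [y] (4,0) — stop
  → r_3 = 6.0150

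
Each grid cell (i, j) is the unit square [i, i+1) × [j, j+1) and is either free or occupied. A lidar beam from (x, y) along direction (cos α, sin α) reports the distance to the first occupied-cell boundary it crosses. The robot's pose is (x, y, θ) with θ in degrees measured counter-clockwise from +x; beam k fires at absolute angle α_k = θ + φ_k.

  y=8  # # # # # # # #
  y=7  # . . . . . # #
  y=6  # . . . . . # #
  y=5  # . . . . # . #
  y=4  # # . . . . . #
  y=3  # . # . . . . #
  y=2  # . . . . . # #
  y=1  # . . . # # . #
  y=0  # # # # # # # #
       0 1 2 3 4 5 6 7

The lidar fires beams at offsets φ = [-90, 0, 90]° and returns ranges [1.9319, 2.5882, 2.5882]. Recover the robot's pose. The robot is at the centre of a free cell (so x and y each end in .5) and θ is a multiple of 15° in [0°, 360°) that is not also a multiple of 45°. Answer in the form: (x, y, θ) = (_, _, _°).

The pose lattice has 34·16 = 544 candidates. Test each by forward raycasting.
  (5.5, 7.5, 60°): beam 1 = 0.5774 ≠ 1.9319 ✗
  (2.5, 7.5, 150°): beam 1 = 0.5774 ≠ 1.9319 ✗
  (6.5, 4.5, 210°): beam 1 = 1.0000 ≠ 1.9319 ✗
  …
  (4.5, 4.5, 285°): r_1=1.9319, r_2=2.5882, r_3=2.5882 — all match ✓
Unique over the lattice → pose = (4.5, 4.5, 285°).

(x, y, θ) = (4.5, 4.5, 285°)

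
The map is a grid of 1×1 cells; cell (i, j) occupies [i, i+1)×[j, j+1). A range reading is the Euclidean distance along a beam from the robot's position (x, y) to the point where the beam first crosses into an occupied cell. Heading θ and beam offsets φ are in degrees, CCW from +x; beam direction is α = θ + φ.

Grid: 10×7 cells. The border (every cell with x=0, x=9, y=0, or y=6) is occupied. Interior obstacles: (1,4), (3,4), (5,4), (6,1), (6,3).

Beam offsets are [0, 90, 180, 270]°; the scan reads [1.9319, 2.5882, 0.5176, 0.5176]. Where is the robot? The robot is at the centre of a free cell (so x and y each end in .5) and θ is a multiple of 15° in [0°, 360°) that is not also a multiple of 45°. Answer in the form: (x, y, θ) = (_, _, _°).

Candidates: 35 free-cell centres × 16 headings = 560 poses. Raycast each; keep the one whose scan matches to 4 dp.
  (5.5, 3.5, 255°): beam 1 = 2.5882 ≠ 1.9319 ✗
  (5.5, 1.5, 345°): beam 1 = 0.5176 ≠ 1.9319 ✗
  (3.5, 3.5, 30°): beam 1 = 1.7321 ≠ 1.9319 ✗
  …
  (5.5, 3.5, 165°): r_1=1.9319, r_2=2.5882, r_3=0.5176, r_4=0.5176 — all match ✓
Only this pose fits every beam.

(x, y, θ) = (5.5, 3.5, 165°)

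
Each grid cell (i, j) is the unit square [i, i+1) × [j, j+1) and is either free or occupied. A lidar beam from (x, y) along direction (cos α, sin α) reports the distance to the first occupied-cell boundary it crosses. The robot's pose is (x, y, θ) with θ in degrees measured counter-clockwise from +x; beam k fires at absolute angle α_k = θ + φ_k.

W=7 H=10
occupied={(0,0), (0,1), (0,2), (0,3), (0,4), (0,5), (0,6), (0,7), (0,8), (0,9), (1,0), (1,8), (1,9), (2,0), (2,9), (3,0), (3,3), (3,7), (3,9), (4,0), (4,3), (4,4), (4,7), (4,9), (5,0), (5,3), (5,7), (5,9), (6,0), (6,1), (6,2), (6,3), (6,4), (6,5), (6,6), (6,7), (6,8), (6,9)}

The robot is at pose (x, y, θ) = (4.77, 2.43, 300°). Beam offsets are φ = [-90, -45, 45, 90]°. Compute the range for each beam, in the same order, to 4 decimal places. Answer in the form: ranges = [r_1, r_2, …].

ranges = [2.8600, 1.4804, 1.2734, 1.1400]

beam 1: φ=-90°, α=210°
  cosα=-0.8660 sinα=-0.5000 | (4,2) | tMaxX 0.8891 tMaxY 0.8600 | tΔX 1.1547 tΔY 2.0000
    t=0.8600 [y] (4,1)
    t=0.8891 [x] (3,1)
    t=2.0438 [x] (2,1)
    t=2.8600 [y] (2,0) — stop
  → r_1 = 2.8600
beam 2: φ=-45°, α=255°
  cosα=-0.2588 sinα=-0.9659 | (4,2) | tMaxX 2.9751 tMaxY 0.4452 | tΔX 3.8637 tΔY 1.0353
    t=0.4452 [y] (4,1)
    t=1.4804 [y] (4,0) — stop
  → r_2 = 1.4804
beam 3: φ=45°, α=345°
  cosα=0.9659 sinα=-0.2588 | (4,2) | tMaxX 0.2381 tMaxY 1.6614 | tΔX 1.0353 tΔY 3.8637
    t=0.2381 [x] (5,2)
    t=1.2734 [x] (6,2) — stop
  → r_3 = 1.2734
beam 4: φ=90°, α=30°
  cosα=0.8660 sinα=0.5000 | (4,2) | tMaxX 0.2656 tMaxY 1.1400 | tΔX 1.1547 tΔY 2.0000
    t=0.2656 [x] (5,2)
    t=1.1400 [y] (5,3) — stop
  → r_4 = 1.1400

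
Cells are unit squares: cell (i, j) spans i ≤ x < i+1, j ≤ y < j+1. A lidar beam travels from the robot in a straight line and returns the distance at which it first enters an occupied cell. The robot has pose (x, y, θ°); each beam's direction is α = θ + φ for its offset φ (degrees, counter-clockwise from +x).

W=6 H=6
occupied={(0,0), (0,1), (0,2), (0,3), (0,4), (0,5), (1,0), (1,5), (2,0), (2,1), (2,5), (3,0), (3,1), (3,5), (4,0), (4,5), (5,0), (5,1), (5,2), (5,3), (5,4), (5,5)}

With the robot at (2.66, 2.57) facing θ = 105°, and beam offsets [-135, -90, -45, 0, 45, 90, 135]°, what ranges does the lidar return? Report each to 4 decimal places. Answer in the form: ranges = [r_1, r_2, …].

ranges = [1.1400, 2.4225, 2.8059, 2.5157, 1.9168, 1.7186, 0.6582]

beam 1: φ=-135°, α=330°
  d=(0.8660,-0.5000)  start (2,2)  tX=0.3926 tY=1.1400  stride 1/|dx|=1.1547 1/|dy|=2.0000
    cross x-line → (3,2), t=0.3926
    cross y-line → (3,1), t=1.1400 (wall)
  → r_1 = 1.1400
beam 2: φ=-90°, α=15°
  d=(0.9659,0.2588)  start (2,2)  tX=0.3520 tY=1.6614  stride 1/|dx|=1.0353 1/|dy|=3.8637
    cross x-line → (3,2), t=0.3520
    cross x-line → (4,2), t=1.3873
    cross y-line → (4,3), t=1.6614
    cross x-line → (5,3), t=2.4225 (wall)
  → r_2 = 2.4225
beam 3: φ=-45°, α=60°
  d=(0.5000,0.8660)  start (2,2)  tX=0.6800 tY=0.4965  stride 1/|dx|=2.0000 1/|dy|=1.1547
    cross y-line → (2,3), t=0.4965
    cross x-line → (3,3), t=0.6800
    cross y-line → (3,4), t=1.6512
    cross x-line → (4,4), t=2.6800
    cross y-line → (4,5), t=2.8059 (wall)
  → r_3 = 2.8059
beam 4: φ=0°, α=105°
  d=(-0.2588,0.9659)  start (2,2)  tX=2.5500 tY=0.4452  stride 1/|dx|=3.8637 1/|dy|=1.0353
    cross y-line → (2,3), t=0.4452
    cross y-line → (2,4), t=1.4804
    cross y-line → (2,5), t=2.5157 (wall)
  → r_4 = 2.5157
beam 5: φ=45°, α=150°
  d=(-0.8660,0.5000)  start (2,2)  tX=0.7621 tY=0.8600  stride 1/|dx|=1.1547 1/|dy|=2.0000
    cross x-line → (1,2), t=0.7621
    cross y-line → (1,3), t=0.8600
    cross x-line → (0,3), t=1.9168 (wall)
  → r_5 = 1.9168
beam 6: φ=90°, α=195°
  d=(-0.9659,-0.2588)  start (2,2)  tX=0.6833 tY=2.2023  stride 1/|dx|=1.0353 1/|dy|=3.8637
    cross x-line → (1,2), t=0.6833
    cross x-line → (0,2), t=1.7186 (wall)
  → r_6 = 1.7186
beam 7: φ=135°, α=240°
  d=(-0.5000,-0.8660)  start (2,2)  tX=1.3200 tY=0.6582  stride 1/|dx|=2.0000 1/|dy|=1.1547
    cross y-line → (2,1), t=0.6582 (wall)
  → r_7 = 0.6582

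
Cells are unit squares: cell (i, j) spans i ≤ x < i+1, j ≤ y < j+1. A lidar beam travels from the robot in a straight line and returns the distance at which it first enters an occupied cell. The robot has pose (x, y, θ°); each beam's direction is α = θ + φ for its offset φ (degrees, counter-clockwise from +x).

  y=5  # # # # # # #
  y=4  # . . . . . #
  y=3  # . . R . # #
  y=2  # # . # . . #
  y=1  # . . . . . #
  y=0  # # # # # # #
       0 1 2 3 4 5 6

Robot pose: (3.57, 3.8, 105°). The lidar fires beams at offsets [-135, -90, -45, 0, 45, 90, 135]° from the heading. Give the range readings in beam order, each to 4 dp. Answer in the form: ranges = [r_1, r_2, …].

beam 1: φ=-135°, α=330°
  dir = (cos 330°, sin 330°) = (0.8660, -0.5000); from cell (3,3)
  next x-line at t=0.4965, next y-line at t=1.6000; Δt_x=1.1547, Δt_y=2.0000
    x: enter (4,3) at t=0.4965
    y: enter (4,2) at t=1.6000
    x: enter (5,2) at t=1.6512
    x: enter (6,2) at t=2.8059 ← occupied
  → r_1 = 2.8059
beam 2: φ=-90°, α=15°
  dir = (cos 15°, sin 15°) = (0.9659, 0.2588); from cell (3,3)
  next x-line at t=0.4452, next y-line at t=0.7727; Δt_x=1.0353, Δt_y=3.8637
    x: enter (4,3) at t=0.4452
    y: enter (4,4) at t=0.7727
    x: enter (5,4) at t=1.4804
    x: enter (6,4) at t=2.5157 ← occupied
  → r_2 = 2.5157
beam 3: φ=-45°, α=60°
  dir = (cos 60°, sin 60°) = (0.5000, 0.8660); from cell (3,3)
  next x-line at t=0.8600, next y-line at t=0.2309; Δt_x=2.0000, Δt_y=1.1547
    y: enter (3,4) at t=0.2309
    x: enter (4,4) at t=0.8600
    y: enter (4,5) at t=1.3856 ← occupied
  → r_3 = 1.3856
beam 4: φ=0°, α=105°
  dir = (cos 105°, sin 105°) = (-0.2588, 0.9659); from cell (3,3)
  next x-line at t=2.2023, next y-line at t=0.2071; Δt_x=3.8637, Δt_y=1.0353
    y: enter (3,4) at t=0.2071
    y: enter (3,5) at t=1.2423 ← occupied
  → r_4 = 1.2423
beam 5: φ=45°, α=150°
  dir = (cos 150°, sin 150°) = (-0.8660, 0.5000); from cell (3,3)
  next x-line at t=0.6582, next y-line at t=0.4000; Δt_x=1.1547, Δt_y=2.0000
    y: enter (3,4) at t=0.4000
    x: enter (2,4) at t=0.6582
    x: enter (1,4) at t=1.8129
    y: enter (1,5) at t=2.4000 ← occupied
  → r_5 = 2.4000
beam 6: φ=90°, α=195°
  dir = (cos 195°, sin 195°) = (-0.9659, -0.2588); from cell (3,3)
  next x-line at t=0.5901, next y-line at t=3.0910; Δt_x=1.0353, Δt_y=3.8637
    x: enter (2,3) at t=0.5901
    x: enter (1,3) at t=1.6254
    x: enter (0,3) at t=2.6607 ← occupied
  → r_6 = 2.6607
beam 7: φ=135°, α=240°
  dir = (cos 240°, sin 240°) = (-0.5000, -0.8660); from cell (3,3)
  next x-line at t=1.1400, next y-line at t=0.9238; Δt_x=2.0000, Δt_y=1.1547
    y: enter (3,2) at t=0.9238 ← occupied
  → r_7 = 0.9238

ranges = [2.8059, 2.5157, 1.3856, 1.2423, 2.4000, 2.6607, 0.9238]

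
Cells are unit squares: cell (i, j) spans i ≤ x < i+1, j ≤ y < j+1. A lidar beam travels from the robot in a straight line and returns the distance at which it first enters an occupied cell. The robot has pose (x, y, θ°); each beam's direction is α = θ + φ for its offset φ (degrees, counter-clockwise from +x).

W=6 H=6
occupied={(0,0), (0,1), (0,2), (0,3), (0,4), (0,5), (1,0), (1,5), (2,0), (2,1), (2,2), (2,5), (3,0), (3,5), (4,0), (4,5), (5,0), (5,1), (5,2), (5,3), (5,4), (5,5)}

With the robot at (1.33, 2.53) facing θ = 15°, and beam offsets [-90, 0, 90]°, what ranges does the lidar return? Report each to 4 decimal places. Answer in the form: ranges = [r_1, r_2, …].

ranges = [1.5840, 0.6936, 1.2750]

beam 1: φ=-90°, α=285°
  d=(0.2588,-0.9659)  start (1,2)  tX=2.5887 tY=0.5487  stride 1/|dx|=3.8637 1/|dy|=1.0353
    cross y-line → (1,1), t=0.5487
    cross y-line → (1,0), t=1.5840 (wall)
  → r_1 = 1.5840
beam 2: φ=0°, α=15°
  d=(0.9659,0.2588)  start (1,2)  tX=0.6936 tY=1.8159  stride 1/|dx|=1.0353 1/|dy|=3.8637
    cross x-line → (2,2), t=0.6936 (wall)
  → r_2 = 0.6936
beam 3: φ=90°, α=105°
  d=(-0.2588,0.9659)  start (1,2)  tX=1.2750 tY=0.4866  stride 1/|dx|=3.8637 1/|dy|=1.0353
    cross y-line → (1,3), t=0.4866
    cross x-line → (0,3), t=1.2750 (wall)
  → r_3 = 1.2750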